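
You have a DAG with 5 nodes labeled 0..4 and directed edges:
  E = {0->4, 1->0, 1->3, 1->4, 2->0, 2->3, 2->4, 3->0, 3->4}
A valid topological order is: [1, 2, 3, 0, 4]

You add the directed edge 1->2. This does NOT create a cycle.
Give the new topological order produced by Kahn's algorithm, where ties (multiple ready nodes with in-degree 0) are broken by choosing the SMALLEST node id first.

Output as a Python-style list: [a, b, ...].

Old toposort: [1, 2, 3, 0, 4]
Added edge: 1->2
Position of 1 (0) < position of 2 (1). Old order still valid.
Run Kahn's algorithm (break ties by smallest node id):
  initial in-degrees: [3, 0, 1, 2, 4]
  ready (indeg=0): [1]
  pop 1: indeg[0]->2; indeg[2]->0; indeg[3]->1; indeg[4]->3 | ready=[2] | order so far=[1]
  pop 2: indeg[0]->1; indeg[3]->0; indeg[4]->2 | ready=[3] | order so far=[1, 2]
  pop 3: indeg[0]->0; indeg[4]->1 | ready=[0] | order so far=[1, 2, 3]
  pop 0: indeg[4]->0 | ready=[4] | order so far=[1, 2, 3, 0]
  pop 4: no out-edges | ready=[] | order so far=[1, 2, 3, 0, 4]
  Result: [1, 2, 3, 0, 4]

Answer: [1, 2, 3, 0, 4]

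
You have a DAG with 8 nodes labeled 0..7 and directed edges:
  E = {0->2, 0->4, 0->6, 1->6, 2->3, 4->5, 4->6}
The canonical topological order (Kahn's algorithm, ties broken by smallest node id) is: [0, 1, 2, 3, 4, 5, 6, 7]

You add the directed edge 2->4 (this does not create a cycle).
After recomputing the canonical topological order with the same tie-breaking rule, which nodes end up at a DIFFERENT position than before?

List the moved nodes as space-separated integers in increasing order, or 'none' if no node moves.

Answer: none

Derivation:
Old toposort: [0, 1, 2, 3, 4, 5, 6, 7]
Added edge 2->4
Recompute Kahn (smallest-id tiebreak):
  initial in-degrees: [0, 0, 1, 1, 2, 1, 3, 0]
  ready (indeg=0): [0, 1, 7]
  pop 0: indeg[2]->0; indeg[4]->1; indeg[6]->2 | ready=[1, 2, 7] | order so far=[0]
  pop 1: indeg[6]->1 | ready=[2, 7] | order so far=[0, 1]
  pop 2: indeg[3]->0; indeg[4]->0 | ready=[3, 4, 7] | order so far=[0, 1, 2]
  pop 3: no out-edges | ready=[4, 7] | order so far=[0, 1, 2, 3]
  pop 4: indeg[5]->0; indeg[6]->0 | ready=[5, 6, 7] | order so far=[0, 1, 2, 3, 4]
  pop 5: no out-edges | ready=[6, 7] | order so far=[0, 1, 2, 3, 4, 5]
  pop 6: no out-edges | ready=[7] | order so far=[0, 1, 2, 3, 4, 5, 6]
  pop 7: no out-edges | ready=[] | order so far=[0, 1, 2, 3, 4, 5, 6, 7]
New canonical toposort: [0, 1, 2, 3, 4, 5, 6, 7]
Compare positions:
  Node 0: index 0 -> 0 (same)
  Node 1: index 1 -> 1 (same)
  Node 2: index 2 -> 2 (same)
  Node 3: index 3 -> 3 (same)
  Node 4: index 4 -> 4 (same)
  Node 5: index 5 -> 5 (same)
  Node 6: index 6 -> 6 (same)
  Node 7: index 7 -> 7 (same)
Nodes that changed position: none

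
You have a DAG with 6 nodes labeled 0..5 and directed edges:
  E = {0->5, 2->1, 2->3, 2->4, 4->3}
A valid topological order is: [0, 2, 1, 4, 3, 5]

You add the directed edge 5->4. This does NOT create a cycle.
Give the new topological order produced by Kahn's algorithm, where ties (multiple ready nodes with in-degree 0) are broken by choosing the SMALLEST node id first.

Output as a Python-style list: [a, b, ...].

Answer: [0, 2, 1, 5, 4, 3]

Derivation:
Old toposort: [0, 2, 1, 4, 3, 5]
Added edge: 5->4
Position of 5 (5) > position of 4 (3). Must reorder: 5 must now come before 4.
Run Kahn's algorithm (break ties by smallest node id):
  initial in-degrees: [0, 1, 0, 2, 2, 1]
  ready (indeg=0): [0, 2]
  pop 0: indeg[5]->0 | ready=[2, 5] | order so far=[0]
  pop 2: indeg[1]->0; indeg[3]->1; indeg[4]->1 | ready=[1, 5] | order so far=[0, 2]
  pop 1: no out-edges | ready=[5] | order so far=[0, 2, 1]
  pop 5: indeg[4]->0 | ready=[4] | order so far=[0, 2, 1, 5]
  pop 4: indeg[3]->0 | ready=[3] | order so far=[0, 2, 1, 5, 4]
  pop 3: no out-edges | ready=[] | order so far=[0, 2, 1, 5, 4, 3]
  Result: [0, 2, 1, 5, 4, 3]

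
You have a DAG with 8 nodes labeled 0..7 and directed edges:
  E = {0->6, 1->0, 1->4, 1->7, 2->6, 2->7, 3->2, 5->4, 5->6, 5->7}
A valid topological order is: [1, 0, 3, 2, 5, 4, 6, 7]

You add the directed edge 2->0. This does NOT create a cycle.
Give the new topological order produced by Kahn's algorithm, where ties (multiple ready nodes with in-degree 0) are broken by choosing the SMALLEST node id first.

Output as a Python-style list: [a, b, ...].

Answer: [1, 3, 2, 0, 5, 4, 6, 7]

Derivation:
Old toposort: [1, 0, 3, 2, 5, 4, 6, 7]
Added edge: 2->0
Position of 2 (3) > position of 0 (1). Must reorder: 2 must now come before 0.
Run Kahn's algorithm (break ties by smallest node id):
  initial in-degrees: [2, 0, 1, 0, 2, 0, 3, 3]
  ready (indeg=0): [1, 3, 5]
  pop 1: indeg[0]->1; indeg[4]->1; indeg[7]->2 | ready=[3, 5] | order so far=[1]
  pop 3: indeg[2]->0 | ready=[2, 5] | order so far=[1, 3]
  pop 2: indeg[0]->0; indeg[6]->2; indeg[7]->1 | ready=[0, 5] | order so far=[1, 3, 2]
  pop 0: indeg[6]->1 | ready=[5] | order so far=[1, 3, 2, 0]
  pop 5: indeg[4]->0; indeg[6]->0; indeg[7]->0 | ready=[4, 6, 7] | order so far=[1, 3, 2, 0, 5]
  pop 4: no out-edges | ready=[6, 7] | order so far=[1, 3, 2, 0, 5, 4]
  pop 6: no out-edges | ready=[7] | order so far=[1, 3, 2, 0, 5, 4, 6]
  pop 7: no out-edges | ready=[] | order so far=[1, 3, 2, 0, 5, 4, 6, 7]
  Result: [1, 3, 2, 0, 5, 4, 6, 7]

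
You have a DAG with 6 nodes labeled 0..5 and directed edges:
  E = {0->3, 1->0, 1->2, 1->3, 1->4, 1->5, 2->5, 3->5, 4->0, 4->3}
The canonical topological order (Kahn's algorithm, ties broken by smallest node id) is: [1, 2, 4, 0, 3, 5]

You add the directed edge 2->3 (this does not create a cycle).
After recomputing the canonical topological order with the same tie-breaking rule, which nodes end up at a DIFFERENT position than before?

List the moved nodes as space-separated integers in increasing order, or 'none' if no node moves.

Answer: none

Derivation:
Old toposort: [1, 2, 4, 0, 3, 5]
Added edge 2->3
Recompute Kahn (smallest-id tiebreak):
  initial in-degrees: [2, 0, 1, 4, 1, 3]
  ready (indeg=0): [1]
  pop 1: indeg[0]->1; indeg[2]->0; indeg[3]->3; indeg[4]->0; indeg[5]->2 | ready=[2, 4] | order so far=[1]
  pop 2: indeg[3]->2; indeg[5]->1 | ready=[4] | order so far=[1, 2]
  pop 4: indeg[0]->0; indeg[3]->1 | ready=[0] | order so far=[1, 2, 4]
  pop 0: indeg[3]->0 | ready=[3] | order so far=[1, 2, 4, 0]
  pop 3: indeg[5]->0 | ready=[5] | order so far=[1, 2, 4, 0, 3]
  pop 5: no out-edges | ready=[] | order so far=[1, 2, 4, 0, 3, 5]
New canonical toposort: [1, 2, 4, 0, 3, 5]
Compare positions:
  Node 0: index 3 -> 3 (same)
  Node 1: index 0 -> 0 (same)
  Node 2: index 1 -> 1 (same)
  Node 3: index 4 -> 4 (same)
  Node 4: index 2 -> 2 (same)
  Node 5: index 5 -> 5 (same)
Nodes that changed position: none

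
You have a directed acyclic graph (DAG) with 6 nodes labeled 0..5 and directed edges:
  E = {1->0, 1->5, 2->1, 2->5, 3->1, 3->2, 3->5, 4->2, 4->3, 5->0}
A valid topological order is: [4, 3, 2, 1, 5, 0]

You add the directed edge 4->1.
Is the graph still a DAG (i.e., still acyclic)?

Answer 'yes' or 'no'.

Answer: yes

Derivation:
Given toposort: [4, 3, 2, 1, 5, 0]
Position of 4: index 0; position of 1: index 3
New edge 4->1: forward
Forward edge: respects the existing order. Still a DAG, same toposort still valid.
Still a DAG? yes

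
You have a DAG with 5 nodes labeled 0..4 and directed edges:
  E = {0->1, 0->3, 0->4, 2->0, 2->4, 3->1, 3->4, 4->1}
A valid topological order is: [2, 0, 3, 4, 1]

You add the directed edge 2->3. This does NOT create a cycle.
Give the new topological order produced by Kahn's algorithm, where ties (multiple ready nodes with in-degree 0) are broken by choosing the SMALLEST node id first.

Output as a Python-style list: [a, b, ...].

Old toposort: [2, 0, 3, 4, 1]
Added edge: 2->3
Position of 2 (0) < position of 3 (2). Old order still valid.
Run Kahn's algorithm (break ties by smallest node id):
  initial in-degrees: [1, 3, 0, 2, 3]
  ready (indeg=0): [2]
  pop 2: indeg[0]->0; indeg[3]->1; indeg[4]->2 | ready=[0] | order so far=[2]
  pop 0: indeg[1]->2; indeg[3]->0; indeg[4]->1 | ready=[3] | order so far=[2, 0]
  pop 3: indeg[1]->1; indeg[4]->0 | ready=[4] | order so far=[2, 0, 3]
  pop 4: indeg[1]->0 | ready=[1] | order so far=[2, 0, 3, 4]
  pop 1: no out-edges | ready=[] | order so far=[2, 0, 3, 4, 1]
  Result: [2, 0, 3, 4, 1]

Answer: [2, 0, 3, 4, 1]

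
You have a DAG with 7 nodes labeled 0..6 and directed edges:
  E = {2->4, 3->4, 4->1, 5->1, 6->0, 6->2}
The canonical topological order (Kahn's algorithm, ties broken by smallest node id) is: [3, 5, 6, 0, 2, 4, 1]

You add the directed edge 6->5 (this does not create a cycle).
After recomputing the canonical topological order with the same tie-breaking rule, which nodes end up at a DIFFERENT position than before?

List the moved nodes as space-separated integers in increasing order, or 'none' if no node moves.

Old toposort: [3, 5, 6, 0, 2, 4, 1]
Added edge 6->5
Recompute Kahn (smallest-id tiebreak):
  initial in-degrees: [1, 2, 1, 0, 2, 1, 0]
  ready (indeg=0): [3, 6]
  pop 3: indeg[4]->1 | ready=[6] | order so far=[3]
  pop 6: indeg[0]->0; indeg[2]->0; indeg[5]->0 | ready=[0, 2, 5] | order so far=[3, 6]
  pop 0: no out-edges | ready=[2, 5] | order so far=[3, 6, 0]
  pop 2: indeg[4]->0 | ready=[4, 5] | order so far=[3, 6, 0, 2]
  pop 4: indeg[1]->1 | ready=[5] | order so far=[3, 6, 0, 2, 4]
  pop 5: indeg[1]->0 | ready=[1] | order so far=[3, 6, 0, 2, 4, 5]
  pop 1: no out-edges | ready=[] | order so far=[3, 6, 0, 2, 4, 5, 1]
New canonical toposort: [3, 6, 0, 2, 4, 5, 1]
Compare positions:
  Node 0: index 3 -> 2 (moved)
  Node 1: index 6 -> 6 (same)
  Node 2: index 4 -> 3 (moved)
  Node 3: index 0 -> 0 (same)
  Node 4: index 5 -> 4 (moved)
  Node 5: index 1 -> 5 (moved)
  Node 6: index 2 -> 1 (moved)
Nodes that changed position: 0 2 4 5 6

Answer: 0 2 4 5 6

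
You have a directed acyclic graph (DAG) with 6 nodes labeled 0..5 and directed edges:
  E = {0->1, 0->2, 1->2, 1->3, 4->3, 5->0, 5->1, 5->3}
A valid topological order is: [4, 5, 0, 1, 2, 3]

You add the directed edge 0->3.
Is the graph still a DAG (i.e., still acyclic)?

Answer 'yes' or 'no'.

Answer: yes

Derivation:
Given toposort: [4, 5, 0, 1, 2, 3]
Position of 0: index 2; position of 3: index 5
New edge 0->3: forward
Forward edge: respects the existing order. Still a DAG, same toposort still valid.
Still a DAG? yes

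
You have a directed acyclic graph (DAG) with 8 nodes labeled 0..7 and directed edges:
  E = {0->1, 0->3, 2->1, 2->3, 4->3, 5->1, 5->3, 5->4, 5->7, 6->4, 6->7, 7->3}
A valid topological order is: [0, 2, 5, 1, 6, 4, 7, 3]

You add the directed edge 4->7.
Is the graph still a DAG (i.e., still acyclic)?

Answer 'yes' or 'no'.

Answer: yes

Derivation:
Given toposort: [0, 2, 5, 1, 6, 4, 7, 3]
Position of 4: index 5; position of 7: index 6
New edge 4->7: forward
Forward edge: respects the existing order. Still a DAG, same toposort still valid.
Still a DAG? yes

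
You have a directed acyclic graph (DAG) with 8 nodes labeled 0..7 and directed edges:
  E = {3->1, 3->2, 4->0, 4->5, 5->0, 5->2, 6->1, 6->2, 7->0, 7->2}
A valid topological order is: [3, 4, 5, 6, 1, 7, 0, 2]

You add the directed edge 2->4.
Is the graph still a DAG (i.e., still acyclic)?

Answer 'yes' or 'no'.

Answer: no

Derivation:
Given toposort: [3, 4, 5, 6, 1, 7, 0, 2]
Position of 2: index 7; position of 4: index 1
New edge 2->4: backward (u after v in old order)
Backward edge: old toposort is now invalid. Check if this creates a cycle.
Does 4 already reach 2? Reachable from 4: [0, 2, 4, 5]. YES -> cycle!
Still a DAG? no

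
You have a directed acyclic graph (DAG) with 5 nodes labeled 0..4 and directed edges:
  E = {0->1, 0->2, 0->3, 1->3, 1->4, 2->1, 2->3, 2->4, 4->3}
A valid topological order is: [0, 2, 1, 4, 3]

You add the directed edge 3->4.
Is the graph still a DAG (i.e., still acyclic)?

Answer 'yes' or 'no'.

Answer: no

Derivation:
Given toposort: [0, 2, 1, 4, 3]
Position of 3: index 4; position of 4: index 3
New edge 3->4: backward (u after v in old order)
Backward edge: old toposort is now invalid. Check if this creates a cycle.
Does 4 already reach 3? Reachable from 4: [3, 4]. YES -> cycle!
Still a DAG? no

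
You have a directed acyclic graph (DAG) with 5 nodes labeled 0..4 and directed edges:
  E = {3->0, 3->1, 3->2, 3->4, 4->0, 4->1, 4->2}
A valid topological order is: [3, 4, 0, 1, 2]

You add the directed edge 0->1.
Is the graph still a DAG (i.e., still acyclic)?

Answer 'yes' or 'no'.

Given toposort: [3, 4, 0, 1, 2]
Position of 0: index 2; position of 1: index 3
New edge 0->1: forward
Forward edge: respects the existing order. Still a DAG, same toposort still valid.
Still a DAG? yes

Answer: yes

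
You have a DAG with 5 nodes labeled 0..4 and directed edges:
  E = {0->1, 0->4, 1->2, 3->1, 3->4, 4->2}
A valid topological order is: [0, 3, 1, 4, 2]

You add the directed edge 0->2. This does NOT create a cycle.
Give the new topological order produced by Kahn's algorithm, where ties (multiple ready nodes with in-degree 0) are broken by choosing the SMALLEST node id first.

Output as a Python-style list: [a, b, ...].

Old toposort: [0, 3, 1, 4, 2]
Added edge: 0->2
Position of 0 (0) < position of 2 (4). Old order still valid.
Run Kahn's algorithm (break ties by smallest node id):
  initial in-degrees: [0, 2, 3, 0, 2]
  ready (indeg=0): [0, 3]
  pop 0: indeg[1]->1; indeg[2]->2; indeg[4]->1 | ready=[3] | order so far=[0]
  pop 3: indeg[1]->0; indeg[4]->0 | ready=[1, 4] | order so far=[0, 3]
  pop 1: indeg[2]->1 | ready=[4] | order so far=[0, 3, 1]
  pop 4: indeg[2]->0 | ready=[2] | order so far=[0, 3, 1, 4]
  pop 2: no out-edges | ready=[] | order so far=[0, 3, 1, 4, 2]
  Result: [0, 3, 1, 4, 2]

Answer: [0, 3, 1, 4, 2]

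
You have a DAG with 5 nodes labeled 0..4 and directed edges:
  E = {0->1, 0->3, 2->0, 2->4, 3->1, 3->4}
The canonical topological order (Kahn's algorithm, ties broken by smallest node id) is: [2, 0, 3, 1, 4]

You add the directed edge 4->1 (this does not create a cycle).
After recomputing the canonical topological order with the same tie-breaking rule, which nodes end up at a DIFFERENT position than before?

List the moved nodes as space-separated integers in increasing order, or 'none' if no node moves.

Old toposort: [2, 0, 3, 1, 4]
Added edge 4->1
Recompute Kahn (smallest-id tiebreak):
  initial in-degrees: [1, 3, 0, 1, 2]
  ready (indeg=0): [2]
  pop 2: indeg[0]->0; indeg[4]->1 | ready=[0] | order so far=[2]
  pop 0: indeg[1]->2; indeg[3]->0 | ready=[3] | order so far=[2, 0]
  pop 3: indeg[1]->1; indeg[4]->0 | ready=[4] | order so far=[2, 0, 3]
  pop 4: indeg[1]->0 | ready=[1] | order so far=[2, 0, 3, 4]
  pop 1: no out-edges | ready=[] | order so far=[2, 0, 3, 4, 1]
New canonical toposort: [2, 0, 3, 4, 1]
Compare positions:
  Node 0: index 1 -> 1 (same)
  Node 1: index 3 -> 4 (moved)
  Node 2: index 0 -> 0 (same)
  Node 3: index 2 -> 2 (same)
  Node 4: index 4 -> 3 (moved)
Nodes that changed position: 1 4

Answer: 1 4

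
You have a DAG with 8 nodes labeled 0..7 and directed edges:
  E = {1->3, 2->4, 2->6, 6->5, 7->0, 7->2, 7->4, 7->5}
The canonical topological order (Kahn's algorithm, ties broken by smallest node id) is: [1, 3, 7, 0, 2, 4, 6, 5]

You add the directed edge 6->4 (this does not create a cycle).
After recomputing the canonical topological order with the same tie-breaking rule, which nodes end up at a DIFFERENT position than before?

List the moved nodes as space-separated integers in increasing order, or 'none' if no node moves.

Old toposort: [1, 3, 7, 0, 2, 4, 6, 5]
Added edge 6->4
Recompute Kahn (smallest-id tiebreak):
  initial in-degrees: [1, 0, 1, 1, 3, 2, 1, 0]
  ready (indeg=0): [1, 7]
  pop 1: indeg[3]->0 | ready=[3, 7] | order so far=[1]
  pop 3: no out-edges | ready=[7] | order so far=[1, 3]
  pop 7: indeg[0]->0; indeg[2]->0; indeg[4]->2; indeg[5]->1 | ready=[0, 2] | order so far=[1, 3, 7]
  pop 0: no out-edges | ready=[2] | order so far=[1, 3, 7, 0]
  pop 2: indeg[4]->1; indeg[6]->0 | ready=[6] | order so far=[1, 3, 7, 0, 2]
  pop 6: indeg[4]->0; indeg[5]->0 | ready=[4, 5] | order so far=[1, 3, 7, 0, 2, 6]
  pop 4: no out-edges | ready=[5] | order so far=[1, 3, 7, 0, 2, 6, 4]
  pop 5: no out-edges | ready=[] | order so far=[1, 3, 7, 0, 2, 6, 4, 5]
New canonical toposort: [1, 3, 7, 0, 2, 6, 4, 5]
Compare positions:
  Node 0: index 3 -> 3 (same)
  Node 1: index 0 -> 0 (same)
  Node 2: index 4 -> 4 (same)
  Node 3: index 1 -> 1 (same)
  Node 4: index 5 -> 6 (moved)
  Node 5: index 7 -> 7 (same)
  Node 6: index 6 -> 5 (moved)
  Node 7: index 2 -> 2 (same)
Nodes that changed position: 4 6

Answer: 4 6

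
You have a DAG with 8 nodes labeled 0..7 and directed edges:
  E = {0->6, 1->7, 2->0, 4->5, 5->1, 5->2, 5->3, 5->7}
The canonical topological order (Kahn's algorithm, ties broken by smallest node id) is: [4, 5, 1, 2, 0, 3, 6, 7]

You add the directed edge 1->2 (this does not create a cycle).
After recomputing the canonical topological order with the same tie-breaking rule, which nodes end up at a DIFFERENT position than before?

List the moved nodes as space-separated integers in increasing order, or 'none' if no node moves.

Answer: none

Derivation:
Old toposort: [4, 5, 1, 2, 0, 3, 6, 7]
Added edge 1->2
Recompute Kahn (smallest-id tiebreak):
  initial in-degrees: [1, 1, 2, 1, 0, 1, 1, 2]
  ready (indeg=0): [4]
  pop 4: indeg[5]->0 | ready=[5] | order so far=[4]
  pop 5: indeg[1]->0; indeg[2]->1; indeg[3]->0; indeg[7]->1 | ready=[1, 3] | order so far=[4, 5]
  pop 1: indeg[2]->0; indeg[7]->0 | ready=[2, 3, 7] | order so far=[4, 5, 1]
  pop 2: indeg[0]->0 | ready=[0, 3, 7] | order so far=[4, 5, 1, 2]
  pop 0: indeg[6]->0 | ready=[3, 6, 7] | order so far=[4, 5, 1, 2, 0]
  pop 3: no out-edges | ready=[6, 7] | order so far=[4, 5, 1, 2, 0, 3]
  pop 6: no out-edges | ready=[7] | order so far=[4, 5, 1, 2, 0, 3, 6]
  pop 7: no out-edges | ready=[] | order so far=[4, 5, 1, 2, 0, 3, 6, 7]
New canonical toposort: [4, 5, 1, 2, 0, 3, 6, 7]
Compare positions:
  Node 0: index 4 -> 4 (same)
  Node 1: index 2 -> 2 (same)
  Node 2: index 3 -> 3 (same)
  Node 3: index 5 -> 5 (same)
  Node 4: index 0 -> 0 (same)
  Node 5: index 1 -> 1 (same)
  Node 6: index 6 -> 6 (same)
  Node 7: index 7 -> 7 (same)
Nodes that changed position: none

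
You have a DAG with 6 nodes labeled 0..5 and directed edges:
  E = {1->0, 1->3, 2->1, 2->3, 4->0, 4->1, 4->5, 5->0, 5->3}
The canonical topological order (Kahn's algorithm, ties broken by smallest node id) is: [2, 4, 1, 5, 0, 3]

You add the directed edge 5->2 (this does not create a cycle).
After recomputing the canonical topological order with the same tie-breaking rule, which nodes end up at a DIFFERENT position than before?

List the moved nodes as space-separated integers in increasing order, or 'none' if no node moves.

Answer: 1 2 4 5

Derivation:
Old toposort: [2, 4, 1, 5, 0, 3]
Added edge 5->2
Recompute Kahn (smallest-id tiebreak):
  initial in-degrees: [3, 2, 1, 3, 0, 1]
  ready (indeg=0): [4]
  pop 4: indeg[0]->2; indeg[1]->1; indeg[5]->0 | ready=[5] | order so far=[4]
  pop 5: indeg[0]->1; indeg[2]->0; indeg[3]->2 | ready=[2] | order so far=[4, 5]
  pop 2: indeg[1]->0; indeg[3]->1 | ready=[1] | order so far=[4, 5, 2]
  pop 1: indeg[0]->0; indeg[3]->0 | ready=[0, 3] | order so far=[4, 5, 2, 1]
  pop 0: no out-edges | ready=[3] | order so far=[4, 5, 2, 1, 0]
  pop 3: no out-edges | ready=[] | order so far=[4, 5, 2, 1, 0, 3]
New canonical toposort: [4, 5, 2, 1, 0, 3]
Compare positions:
  Node 0: index 4 -> 4 (same)
  Node 1: index 2 -> 3 (moved)
  Node 2: index 0 -> 2 (moved)
  Node 3: index 5 -> 5 (same)
  Node 4: index 1 -> 0 (moved)
  Node 5: index 3 -> 1 (moved)
Nodes that changed position: 1 2 4 5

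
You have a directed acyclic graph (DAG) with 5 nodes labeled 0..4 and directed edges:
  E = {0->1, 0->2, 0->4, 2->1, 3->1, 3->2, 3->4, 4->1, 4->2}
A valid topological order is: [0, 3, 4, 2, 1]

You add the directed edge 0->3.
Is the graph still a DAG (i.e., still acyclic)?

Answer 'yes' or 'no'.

Given toposort: [0, 3, 4, 2, 1]
Position of 0: index 0; position of 3: index 1
New edge 0->3: forward
Forward edge: respects the existing order. Still a DAG, same toposort still valid.
Still a DAG? yes

Answer: yes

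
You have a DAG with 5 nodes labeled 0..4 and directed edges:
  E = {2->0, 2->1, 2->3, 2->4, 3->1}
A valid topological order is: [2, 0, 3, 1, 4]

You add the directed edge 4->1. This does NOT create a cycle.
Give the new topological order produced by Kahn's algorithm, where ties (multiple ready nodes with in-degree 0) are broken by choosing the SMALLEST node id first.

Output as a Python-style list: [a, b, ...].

Answer: [2, 0, 3, 4, 1]

Derivation:
Old toposort: [2, 0, 3, 1, 4]
Added edge: 4->1
Position of 4 (4) > position of 1 (3). Must reorder: 4 must now come before 1.
Run Kahn's algorithm (break ties by smallest node id):
  initial in-degrees: [1, 3, 0, 1, 1]
  ready (indeg=0): [2]
  pop 2: indeg[0]->0; indeg[1]->2; indeg[3]->0; indeg[4]->0 | ready=[0, 3, 4] | order so far=[2]
  pop 0: no out-edges | ready=[3, 4] | order so far=[2, 0]
  pop 3: indeg[1]->1 | ready=[4] | order so far=[2, 0, 3]
  pop 4: indeg[1]->0 | ready=[1] | order so far=[2, 0, 3, 4]
  pop 1: no out-edges | ready=[] | order so far=[2, 0, 3, 4, 1]
  Result: [2, 0, 3, 4, 1]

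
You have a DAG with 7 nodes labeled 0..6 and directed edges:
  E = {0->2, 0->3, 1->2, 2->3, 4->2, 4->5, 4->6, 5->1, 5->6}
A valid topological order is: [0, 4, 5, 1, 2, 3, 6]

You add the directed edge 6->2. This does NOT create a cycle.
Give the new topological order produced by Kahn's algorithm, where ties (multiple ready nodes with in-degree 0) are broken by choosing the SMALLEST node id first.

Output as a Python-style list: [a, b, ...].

Old toposort: [0, 4, 5, 1, 2, 3, 6]
Added edge: 6->2
Position of 6 (6) > position of 2 (4). Must reorder: 6 must now come before 2.
Run Kahn's algorithm (break ties by smallest node id):
  initial in-degrees: [0, 1, 4, 2, 0, 1, 2]
  ready (indeg=0): [0, 4]
  pop 0: indeg[2]->3; indeg[3]->1 | ready=[4] | order so far=[0]
  pop 4: indeg[2]->2; indeg[5]->0; indeg[6]->1 | ready=[5] | order so far=[0, 4]
  pop 5: indeg[1]->0; indeg[6]->0 | ready=[1, 6] | order so far=[0, 4, 5]
  pop 1: indeg[2]->1 | ready=[6] | order so far=[0, 4, 5, 1]
  pop 6: indeg[2]->0 | ready=[2] | order so far=[0, 4, 5, 1, 6]
  pop 2: indeg[3]->0 | ready=[3] | order so far=[0, 4, 5, 1, 6, 2]
  pop 3: no out-edges | ready=[] | order so far=[0, 4, 5, 1, 6, 2, 3]
  Result: [0, 4, 5, 1, 6, 2, 3]

Answer: [0, 4, 5, 1, 6, 2, 3]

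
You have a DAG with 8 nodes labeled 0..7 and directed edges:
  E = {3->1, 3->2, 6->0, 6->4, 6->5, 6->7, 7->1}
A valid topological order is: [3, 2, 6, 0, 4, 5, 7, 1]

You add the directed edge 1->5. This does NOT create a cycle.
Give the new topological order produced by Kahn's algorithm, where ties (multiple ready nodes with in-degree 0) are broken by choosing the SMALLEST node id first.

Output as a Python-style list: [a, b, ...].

Answer: [3, 2, 6, 0, 4, 7, 1, 5]

Derivation:
Old toposort: [3, 2, 6, 0, 4, 5, 7, 1]
Added edge: 1->5
Position of 1 (7) > position of 5 (5). Must reorder: 1 must now come before 5.
Run Kahn's algorithm (break ties by smallest node id):
  initial in-degrees: [1, 2, 1, 0, 1, 2, 0, 1]
  ready (indeg=0): [3, 6]
  pop 3: indeg[1]->1; indeg[2]->0 | ready=[2, 6] | order so far=[3]
  pop 2: no out-edges | ready=[6] | order so far=[3, 2]
  pop 6: indeg[0]->0; indeg[4]->0; indeg[5]->1; indeg[7]->0 | ready=[0, 4, 7] | order so far=[3, 2, 6]
  pop 0: no out-edges | ready=[4, 7] | order so far=[3, 2, 6, 0]
  pop 4: no out-edges | ready=[7] | order so far=[3, 2, 6, 0, 4]
  pop 7: indeg[1]->0 | ready=[1] | order so far=[3, 2, 6, 0, 4, 7]
  pop 1: indeg[5]->0 | ready=[5] | order so far=[3, 2, 6, 0, 4, 7, 1]
  pop 5: no out-edges | ready=[] | order so far=[3, 2, 6, 0, 4, 7, 1, 5]
  Result: [3, 2, 6, 0, 4, 7, 1, 5]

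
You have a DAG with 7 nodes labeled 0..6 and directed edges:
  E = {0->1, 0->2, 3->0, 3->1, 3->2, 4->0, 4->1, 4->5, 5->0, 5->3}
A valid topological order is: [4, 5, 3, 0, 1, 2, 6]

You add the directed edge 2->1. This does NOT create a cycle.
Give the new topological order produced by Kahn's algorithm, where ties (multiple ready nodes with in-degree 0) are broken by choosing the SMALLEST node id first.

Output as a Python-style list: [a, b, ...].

Answer: [4, 5, 3, 0, 2, 1, 6]

Derivation:
Old toposort: [4, 5, 3, 0, 1, 2, 6]
Added edge: 2->1
Position of 2 (5) > position of 1 (4). Must reorder: 2 must now come before 1.
Run Kahn's algorithm (break ties by smallest node id):
  initial in-degrees: [3, 4, 2, 1, 0, 1, 0]
  ready (indeg=0): [4, 6]
  pop 4: indeg[0]->2; indeg[1]->3; indeg[5]->0 | ready=[5, 6] | order so far=[4]
  pop 5: indeg[0]->1; indeg[3]->0 | ready=[3, 6] | order so far=[4, 5]
  pop 3: indeg[0]->0; indeg[1]->2; indeg[2]->1 | ready=[0, 6] | order so far=[4, 5, 3]
  pop 0: indeg[1]->1; indeg[2]->0 | ready=[2, 6] | order so far=[4, 5, 3, 0]
  pop 2: indeg[1]->0 | ready=[1, 6] | order so far=[4, 5, 3, 0, 2]
  pop 1: no out-edges | ready=[6] | order so far=[4, 5, 3, 0, 2, 1]
  pop 6: no out-edges | ready=[] | order so far=[4, 5, 3, 0, 2, 1, 6]
  Result: [4, 5, 3, 0, 2, 1, 6]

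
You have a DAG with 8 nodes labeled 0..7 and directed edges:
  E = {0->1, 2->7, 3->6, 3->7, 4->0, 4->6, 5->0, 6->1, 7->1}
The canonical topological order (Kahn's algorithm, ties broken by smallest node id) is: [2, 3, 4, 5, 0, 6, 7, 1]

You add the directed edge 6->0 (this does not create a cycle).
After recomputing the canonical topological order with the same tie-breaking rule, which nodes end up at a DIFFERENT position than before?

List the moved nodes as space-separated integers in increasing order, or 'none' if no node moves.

Answer: 0 6

Derivation:
Old toposort: [2, 3, 4, 5, 0, 6, 7, 1]
Added edge 6->0
Recompute Kahn (smallest-id tiebreak):
  initial in-degrees: [3, 3, 0, 0, 0, 0, 2, 2]
  ready (indeg=0): [2, 3, 4, 5]
  pop 2: indeg[7]->1 | ready=[3, 4, 5] | order so far=[2]
  pop 3: indeg[6]->1; indeg[7]->0 | ready=[4, 5, 7] | order so far=[2, 3]
  pop 4: indeg[0]->2; indeg[6]->0 | ready=[5, 6, 7] | order so far=[2, 3, 4]
  pop 5: indeg[0]->1 | ready=[6, 7] | order so far=[2, 3, 4, 5]
  pop 6: indeg[0]->0; indeg[1]->2 | ready=[0, 7] | order so far=[2, 3, 4, 5, 6]
  pop 0: indeg[1]->1 | ready=[7] | order so far=[2, 3, 4, 5, 6, 0]
  pop 7: indeg[1]->0 | ready=[1] | order so far=[2, 3, 4, 5, 6, 0, 7]
  pop 1: no out-edges | ready=[] | order so far=[2, 3, 4, 5, 6, 0, 7, 1]
New canonical toposort: [2, 3, 4, 5, 6, 0, 7, 1]
Compare positions:
  Node 0: index 4 -> 5 (moved)
  Node 1: index 7 -> 7 (same)
  Node 2: index 0 -> 0 (same)
  Node 3: index 1 -> 1 (same)
  Node 4: index 2 -> 2 (same)
  Node 5: index 3 -> 3 (same)
  Node 6: index 5 -> 4 (moved)
  Node 7: index 6 -> 6 (same)
Nodes that changed position: 0 6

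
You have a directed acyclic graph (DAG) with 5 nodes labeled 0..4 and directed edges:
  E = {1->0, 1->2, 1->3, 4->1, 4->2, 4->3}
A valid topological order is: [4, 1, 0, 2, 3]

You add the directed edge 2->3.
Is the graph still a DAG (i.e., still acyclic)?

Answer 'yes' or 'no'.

Given toposort: [4, 1, 0, 2, 3]
Position of 2: index 3; position of 3: index 4
New edge 2->3: forward
Forward edge: respects the existing order. Still a DAG, same toposort still valid.
Still a DAG? yes

Answer: yes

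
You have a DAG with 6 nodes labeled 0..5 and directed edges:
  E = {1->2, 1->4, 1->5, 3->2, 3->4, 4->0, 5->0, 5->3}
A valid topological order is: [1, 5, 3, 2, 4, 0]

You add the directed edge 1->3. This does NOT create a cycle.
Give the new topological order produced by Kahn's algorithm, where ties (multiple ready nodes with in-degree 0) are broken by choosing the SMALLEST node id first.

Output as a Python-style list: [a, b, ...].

Answer: [1, 5, 3, 2, 4, 0]

Derivation:
Old toposort: [1, 5, 3, 2, 4, 0]
Added edge: 1->3
Position of 1 (0) < position of 3 (2). Old order still valid.
Run Kahn's algorithm (break ties by smallest node id):
  initial in-degrees: [2, 0, 2, 2, 2, 1]
  ready (indeg=0): [1]
  pop 1: indeg[2]->1; indeg[3]->1; indeg[4]->1; indeg[5]->0 | ready=[5] | order so far=[1]
  pop 5: indeg[0]->1; indeg[3]->0 | ready=[3] | order so far=[1, 5]
  pop 3: indeg[2]->0; indeg[4]->0 | ready=[2, 4] | order so far=[1, 5, 3]
  pop 2: no out-edges | ready=[4] | order so far=[1, 5, 3, 2]
  pop 4: indeg[0]->0 | ready=[0] | order so far=[1, 5, 3, 2, 4]
  pop 0: no out-edges | ready=[] | order so far=[1, 5, 3, 2, 4, 0]
  Result: [1, 5, 3, 2, 4, 0]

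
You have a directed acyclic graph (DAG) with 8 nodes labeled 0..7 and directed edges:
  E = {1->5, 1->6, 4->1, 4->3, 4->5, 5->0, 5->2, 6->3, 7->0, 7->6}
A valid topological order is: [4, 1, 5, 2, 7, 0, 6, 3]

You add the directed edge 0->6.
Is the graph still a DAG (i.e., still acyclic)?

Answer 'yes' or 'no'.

Given toposort: [4, 1, 5, 2, 7, 0, 6, 3]
Position of 0: index 5; position of 6: index 6
New edge 0->6: forward
Forward edge: respects the existing order. Still a DAG, same toposort still valid.
Still a DAG? yes

Answer: yes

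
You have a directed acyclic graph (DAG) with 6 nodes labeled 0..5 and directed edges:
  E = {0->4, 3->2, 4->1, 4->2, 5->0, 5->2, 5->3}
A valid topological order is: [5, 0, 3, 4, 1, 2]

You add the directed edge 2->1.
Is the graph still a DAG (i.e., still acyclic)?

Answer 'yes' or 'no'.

Given toposort: [5, 0, 3, 4, 1, 2]
Position of 2: index 5; position of 1: index 4
New edge 2->1: backward (u after v in old order)
Backward edge: old toposort is now invalid. Check if this creates a cycle.
Does 1 already reach 2? Reachable from 1: [1]. NO -> still a DAG (reorder needed).
Still a DAG? yes

Answer: yes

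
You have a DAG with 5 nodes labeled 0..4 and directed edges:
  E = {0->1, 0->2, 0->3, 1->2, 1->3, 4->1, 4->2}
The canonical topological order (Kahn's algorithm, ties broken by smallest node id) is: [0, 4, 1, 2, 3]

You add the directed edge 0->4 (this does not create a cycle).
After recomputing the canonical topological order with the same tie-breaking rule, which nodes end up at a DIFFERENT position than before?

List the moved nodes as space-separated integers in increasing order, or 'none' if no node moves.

Old toposort: [0, 4, 1, 2, 3]
Added edge 0->4
Recompute Kahn (smallest-id tiebreak):
  initial in-degrees: [0, 2, 3, 2, 1]
  ready (indeg=0): [0]
  pop 0: indeg[1]->1; indeg[2]->2; indeg[3]->1; indeg[4]->0 | ready=[4] | order so far=[0]
  pop 4: indeg[1]->0; indeg[2]->1 | ready=[1] | order so far=[0, 4]
  pop 1: indeg[2]->0; indeg[3]->0 | ready=[2, 3] | order so far=[0, 4, 1]
  pop 2: no out-edges | ready=[3] | order so far=[0, 4, 1, 2]
  pop 3: no out-edges | ready=[] | order so far=[0, 4, 1, 2, 3]
New canonical toposort: [0, 4, 1, 2, 3]
Compare positions:
  Node 0: index 0 -> 0 (same)
  Node 1: index 2 -> 2 (same)
  Node 2: index 3 -> 3 (same)
  Node 3: index 4 -> 4 (same)
  Node 4: index 1 -> 1 (same)
Nodes that changed position: none

Answer: none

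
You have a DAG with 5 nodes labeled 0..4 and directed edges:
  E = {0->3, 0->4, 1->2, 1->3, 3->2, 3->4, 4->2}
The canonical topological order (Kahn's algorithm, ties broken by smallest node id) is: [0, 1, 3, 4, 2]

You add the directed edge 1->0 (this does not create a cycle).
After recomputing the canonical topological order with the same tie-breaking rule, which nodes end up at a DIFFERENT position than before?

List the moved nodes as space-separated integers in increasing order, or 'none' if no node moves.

Old toposort: [0, 1, 3, 4, 2]
Added edge 1->0
Recompute Kahn (smallest-id tiebreak):
  initial in-degrees: [1, 0, 3, 2, 2]
  ready (indeg=0): [1]
  pop 1: indeg[0]->0; indeg[2]->2; indeg[3]->1 | ready=[0] | order so far=[1]
  pop 0: indeg[3]->0; indeg[4]->1 | ready=[3] | order so far=[1, 0]
  pop 3: indeg[2]->1; indeg[4]->0 | ready=[4] | order so far=[1, 0, 3]
  pop 4: indeg[2]->0 | ready=[2] | order so far=[1, 0, 3, 4]
  pop 2: no out-edges | ready=[] | order so far=[1, 0, 3, 4, 2]
New canonical toposort: [1, 0, 3, 4, 2]
Compare positions:
  Node 0: index 0 -> 1 (moved)
  Node 1: index 1 -> 0 (moved)
  Node 2: index 4 -> 4 (same)
  Node 3: index 2 -> 2 (same)
  Node 4: index 3 -> 3 (same)
Nodes that changed position: 0 1

Answer: 0 1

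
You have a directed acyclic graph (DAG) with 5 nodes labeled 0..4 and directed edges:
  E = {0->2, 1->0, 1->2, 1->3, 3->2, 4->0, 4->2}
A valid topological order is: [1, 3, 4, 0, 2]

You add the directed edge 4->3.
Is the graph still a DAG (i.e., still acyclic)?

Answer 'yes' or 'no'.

Given toposort: [1, 3, 4, 0, 2]
Position of 4: index 2; position of 3: index 1
New edge 4->3: backward (u after v in old order)
Backward edge: old toposort is now invalid. Check if this creates a cycle.
Does 3 already reach 4? Reachable from 3: [2, 3]. NO -> still a DAG (reorder needed).
Still a DAG? yes

Answer: yes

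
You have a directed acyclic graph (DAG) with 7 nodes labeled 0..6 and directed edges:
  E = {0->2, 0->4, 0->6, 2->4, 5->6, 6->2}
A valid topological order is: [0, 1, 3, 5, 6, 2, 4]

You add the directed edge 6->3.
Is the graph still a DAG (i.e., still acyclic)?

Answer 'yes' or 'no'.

Given toposort: [0, 1, 3, 5, 6, 2, 4]
Position of 6: index 4; position of 3: index 2
New edge 6->3: backward (u after v in old order)
Backward edge: old toposort is now invalid. Check if this creates a cycle.
Does 3 already reach 6? Reachable from 3: [3]. NO -> still a DAG (reorder needed).
Still a DAG? yes

Answer: yes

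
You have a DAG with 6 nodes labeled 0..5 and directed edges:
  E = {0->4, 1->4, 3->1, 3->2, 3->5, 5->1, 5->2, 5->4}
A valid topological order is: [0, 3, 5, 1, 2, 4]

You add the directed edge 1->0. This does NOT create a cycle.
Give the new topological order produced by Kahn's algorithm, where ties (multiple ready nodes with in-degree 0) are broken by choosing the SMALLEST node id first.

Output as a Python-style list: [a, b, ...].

Old toposort: [0, 3, 5, 1, 2, 4]
Added edge: 1->0
Position of 1 (3) > position of 0 (0). Must reorder: 1 must now come before 0.
Run Kahn's algorithm (break ties by smallest node id):
  initial in-degrees: [1, 2, 2, 0, 3, 1]
  ready (indeg=0): [3]
  pop 3: indeg[1]->1; indeg[2]->1; indeg[5]->0 | ready=[5] | order so far=[3]
  pop 5: indeg[1]->0; indeg[2]->0; indeg[4]->2 | ready=[1, 2] | order so far=[3, 5]
  pop 1: indeg[0]->0; indeg[4]->1 | ready=[0, 2] | order so far=[3, 5, 1]
  pop 0: indeg[4]->0 | ready=[2, 4] | order so far=[3, 5, 1, 0]
  pop 2: no out-edges | ready=[4] | order so far=[3, 5, 1, 0, 2]
  pop 4: no out-edges | ready=[] | order so far=[3, 5, 1, 0, 2, 4]
  Result: [3, 5, 1, 0, 2, 4]

Answer: [3, 5, 1, 0, 2, 4]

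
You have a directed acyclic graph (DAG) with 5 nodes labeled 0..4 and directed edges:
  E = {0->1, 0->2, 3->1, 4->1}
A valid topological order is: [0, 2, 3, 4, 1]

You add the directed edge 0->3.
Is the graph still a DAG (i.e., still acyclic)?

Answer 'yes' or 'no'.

Given toposort: [0, 2, 3, 4, 1]
Position of 0: index 0; position of 3: index 2
New edge 0->3: forward
Forward edge: respects the existing order. Still a DAG, same toposort still valid.
Still a DAG? yes

Answer: yes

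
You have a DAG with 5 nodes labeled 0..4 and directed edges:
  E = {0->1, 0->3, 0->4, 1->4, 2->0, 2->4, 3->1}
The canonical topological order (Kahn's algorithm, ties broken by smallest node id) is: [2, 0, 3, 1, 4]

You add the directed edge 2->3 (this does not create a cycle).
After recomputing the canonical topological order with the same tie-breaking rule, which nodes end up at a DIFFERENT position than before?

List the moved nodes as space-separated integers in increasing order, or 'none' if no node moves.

Old toposort: [2, 0, 3, 1, 4]
Added edge 2->3
Recompute Kahn (smallest-id tiebreak):
  initial in-degrees: [1, 2, 0, 2, 3]
  ready (indeg=0): [2]
  pop 2: indeg[0]->0; indeg[3]->1; indeg[4]->2 | ready=[0] | order so far=[2]
  pop 0: indeg[1]->1; indeg[3]->0; indeg[4]->1 | ready=[3] | order so far=[2, 0]
  pop 3: indeg[1]->0 | ready=[1] | order so far=[2, 0, 3]
  pop 1: indeg[4]->0 | ready=[4] | order so far=[2, 0, 3, 1]
  pop 4: no out-edges | ready=[] | order so far=[2, 0, 3, 1, 4]
New canonical toposort: [2, 0, 3, 1, 4]
Compare positions:
  Node 0: index 1 -> 1 (same)
  Node 1: index 3 -> 3 (same)
  Node 2: index 0 -> 0 (same)
  Node 3: index 2 -> 2 (same)
  Node 4: index 4 -> 4 (same)
Nodes that changed position: none

Answer: none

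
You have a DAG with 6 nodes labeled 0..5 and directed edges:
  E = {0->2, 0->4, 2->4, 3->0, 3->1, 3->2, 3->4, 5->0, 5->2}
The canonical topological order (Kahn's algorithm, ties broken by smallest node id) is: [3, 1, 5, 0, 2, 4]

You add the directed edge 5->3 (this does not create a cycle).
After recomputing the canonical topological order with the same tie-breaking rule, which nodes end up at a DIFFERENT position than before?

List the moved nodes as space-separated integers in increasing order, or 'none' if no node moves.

Old toposort: [3, 1, 5, 0, 2, 4]
Added edge 5->3
Recompute Kahn (smallest-id tiebreak):
  initial in-degrees: [2, 1, 3, 1, 3, 0]
  ready (indeg=0): [5]
  pop 5: indeg[0]->1; indeg[2]->2; indeg[3]->0 | ready=[3] | order so far=[5]
  pop 3: indeg[0]->0; indeg[1]->0; indeg[2]->1; indeg[4]->2 | ready=[0, 1] | order so far=[5, 3]
  pop 0: indeg[2]->0; indeg[4]->1 | ready=[1, 2] | order so far=[5, 3, 0]
  pop 1: no out-edges | ready=[2] | order so far=[5, 3, 0, 1]
  pop 2: indeg[4]->0 | ready=[4] | order so far=[5, 3, 0, 1, 2]
  pop 4: no out-edges | ready=[] | order so far=[5, 3, 0, 1, 2, 4]
New canonical toposort: [5, 3, 0, 1, 2, 4]
Compare positions:
  Node 0: index 3 -> 2 (moved)
  Node 1: index 1 -> 3 (moved)
  Node 2: index 4 -> 4 (same)
  Node 3: index 0 -> 1 (moved)
  Node 4: index 5 -> 5 (same)
  Node 5: index 2 -> 0 (moved)
Nodes that changed position: 0 1 3 5

Answer: 0 1 3 5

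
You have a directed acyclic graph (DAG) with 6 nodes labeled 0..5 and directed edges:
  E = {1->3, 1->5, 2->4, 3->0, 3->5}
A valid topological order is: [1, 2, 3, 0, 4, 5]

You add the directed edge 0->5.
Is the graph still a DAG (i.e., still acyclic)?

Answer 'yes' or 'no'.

Given toposort: [1, 2, 3, 0, 4, 5]
Position of 0: index 3; position of 5: index 5
New edge 0->5: forward
Forward edge: respects the existing order. Still a DAG, same toposort still valid.
Still a DAG? yes

Answer: yes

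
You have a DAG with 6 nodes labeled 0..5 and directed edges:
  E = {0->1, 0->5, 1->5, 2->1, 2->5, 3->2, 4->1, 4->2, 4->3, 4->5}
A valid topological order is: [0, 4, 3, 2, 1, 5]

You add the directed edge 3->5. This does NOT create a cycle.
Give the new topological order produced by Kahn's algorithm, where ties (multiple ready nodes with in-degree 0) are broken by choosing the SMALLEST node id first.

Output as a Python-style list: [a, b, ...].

Answer: [0, 4, 3, 2, 1, 5]

Derivation:
Old toposort: [0, 4, 3, 2, 1, 5]
Added edge: 3->5
Position of 3 (2) < position of 5 (5). Old order still valid.
Run Kahn's algorithm (break ties by smallest node id):
  initial in-degrees: [0, 3, 2, 1, 0, 5]
  ready (indeg=0): [0, 4]
  pop 0: indeg[1]->2; indeg[5]->4 | ready=[4] | order so far=[0]
  pop 4: indeg[1]->1; indeg[2]->1; indeg[3]->0; indeg[5]->3 | ready=[3] | order so far=[0, 4]
  pop 3: indeg[2]->0; indeg[5]->2 | ready=[2] | order so far=[0, 4, 3]
  pop 2: indeg[1]->0; indeg[5]->1 | ready=[1] | order so far=[0, 4, 3, 2]
  pop 1: indeg[5]->0 | ready=[5] | order so far=[0, 4, 3, 2, 1]
  pop 5: no out-edges | ready=[] | order so far=[0, 4, 3, 2, 1, 5]
  Result: [0, 4, 3, 2, 1, 5]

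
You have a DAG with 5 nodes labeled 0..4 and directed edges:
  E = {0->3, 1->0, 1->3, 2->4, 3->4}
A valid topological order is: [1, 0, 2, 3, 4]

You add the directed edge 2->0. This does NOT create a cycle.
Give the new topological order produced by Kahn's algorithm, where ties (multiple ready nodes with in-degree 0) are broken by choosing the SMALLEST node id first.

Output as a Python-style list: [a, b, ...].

Old toposort: [1, 0, 2, 3, 4]
Added edge: 2->0
Position of 2 (2) > position of 0 (1). Must reorder: 2 must now come before 0.
Run Kahn's algorithm (break ties by smallest node id):
  initial in-degrees: [2, 0, 0, 2, 2]
  ready (indeg=0): [1, 2]
  pop 1: indeg[0]->1; indeg[3]->1 | ready=[2] | order so far=[1]
  pop 2: indeg[0]->0; indeg[4]->1 | ready=[0] | order so far=[1, 2]
  pop 0: indeg[3]->0 | ready=[3] | order so far=[1, 2, 0]
  pop 3: indeg[4]->0 | ready=[4] | order so far=[1, 2, 0, 3]
  pop 4: no out-edges | ready=[] | order so far=[1, 2, 0, 3, 4]
  Result: [1, 2, 0, 3, 4]

Answer: [1, 2, 0, 3, 4]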